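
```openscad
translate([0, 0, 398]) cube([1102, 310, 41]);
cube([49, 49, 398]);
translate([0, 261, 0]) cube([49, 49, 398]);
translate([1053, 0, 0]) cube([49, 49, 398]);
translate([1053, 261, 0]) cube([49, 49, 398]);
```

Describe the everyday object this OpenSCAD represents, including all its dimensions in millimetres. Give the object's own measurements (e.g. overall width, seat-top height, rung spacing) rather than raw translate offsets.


A bench: a 1102×310 mm seat slab, 41 mm thick, top at z = 439 mm, on four 49×49 mm square legs flush with the seat corners and standing on z = 0.


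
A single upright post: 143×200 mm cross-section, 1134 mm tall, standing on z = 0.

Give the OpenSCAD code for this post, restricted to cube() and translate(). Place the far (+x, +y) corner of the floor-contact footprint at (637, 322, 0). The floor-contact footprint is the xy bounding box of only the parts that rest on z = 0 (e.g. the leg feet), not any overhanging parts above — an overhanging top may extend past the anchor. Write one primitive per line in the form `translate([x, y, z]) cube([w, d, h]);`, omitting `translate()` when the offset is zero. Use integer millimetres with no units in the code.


translate([494, 122, 0]) cube([143, 200, 1134]);


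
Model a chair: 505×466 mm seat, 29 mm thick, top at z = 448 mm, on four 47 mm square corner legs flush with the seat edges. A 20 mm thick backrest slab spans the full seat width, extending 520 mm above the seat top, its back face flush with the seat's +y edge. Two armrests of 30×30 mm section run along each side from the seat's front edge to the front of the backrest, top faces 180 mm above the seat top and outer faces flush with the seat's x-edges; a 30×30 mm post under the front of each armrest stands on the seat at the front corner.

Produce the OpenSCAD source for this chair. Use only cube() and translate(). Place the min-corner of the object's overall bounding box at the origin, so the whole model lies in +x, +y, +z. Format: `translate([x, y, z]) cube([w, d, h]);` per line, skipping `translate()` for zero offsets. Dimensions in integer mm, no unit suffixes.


translate([0, 0, 419]) cube([505, 466, 29]);
cube([47, 47, 419]);
translate([458, 0, 0]) cube([47, 47, 419]);
translate([0, 419, 0]) cube([47, 47, 419]);
translate([458, 419, 0]) cube([47, 47, 419]);
translate([0, 446, 448]) cube([505, 20, 520]);
translate([0, 0, 598]) cube([30, 446, 30]);
translate([475, 0, 598]) cube([30, 446, 30]);
translate([0, 0, 448]) cube([30, 30, 150]);
translate([475, 0, 448]) cube([30, 30, 150]);


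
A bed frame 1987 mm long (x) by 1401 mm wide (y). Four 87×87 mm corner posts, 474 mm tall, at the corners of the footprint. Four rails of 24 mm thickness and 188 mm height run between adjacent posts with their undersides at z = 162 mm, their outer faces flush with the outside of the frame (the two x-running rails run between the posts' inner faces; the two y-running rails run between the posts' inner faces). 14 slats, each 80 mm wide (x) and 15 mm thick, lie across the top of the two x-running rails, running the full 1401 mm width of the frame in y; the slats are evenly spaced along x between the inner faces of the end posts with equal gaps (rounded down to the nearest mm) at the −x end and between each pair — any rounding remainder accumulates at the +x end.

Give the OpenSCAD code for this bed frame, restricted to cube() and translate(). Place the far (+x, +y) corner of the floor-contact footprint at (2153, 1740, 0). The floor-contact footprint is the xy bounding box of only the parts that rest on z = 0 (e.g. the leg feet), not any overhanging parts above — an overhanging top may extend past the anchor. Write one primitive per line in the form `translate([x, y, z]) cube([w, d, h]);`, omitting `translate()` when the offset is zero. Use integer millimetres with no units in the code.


translate([166, 339, 0]) cube([87, 87, 474]);
translate([166, 1653, 0]) cube([87, 87, 474]);
translate([2066, 339, 0]) cube([87, 87, 474]);
translate([2066, 1653, 0]) cube([87, 87, 474]);
translate([253, 339, 162]) cube([1813, 24, 188]);
translate([253, 1716, 162]) cube([1813, 24, 188]);
translate([166, 426, 162]) cube([24, 1227, 188]);
translate([2129, 426, 162]) cube([24, 1227, 188]);
translate([299, 339, 350]) cube([80, 1401, 15]);
translate([425, 339, 350]) cube([80, 1401, 15]);
translate([551, 339, 350]) cube([80, 1401, 15]);
translate([677, 339, 350]) cube([80, 1401, 15]);
translate([803, 339, 350]) cube([80, 1401, 15]);
translate([929, 339, 350]) cube([80, 1401, 15]);
translate([1055, 339, 350]) cube([80, 1401, 15]);
translate([1181, 339, 350]) cube([80, 1401, 15]);
translate([1307, 339, 350]) cube([80, 1401, 15]);
translate([1433, 339, 350]) cube([80, 1401, 15]);
translate([1559, 339, 350]) cube([80, 1401, 15]);
translate([1685, 339, 350]) cube([80, 1401, 15]);
translate([1811, 339, 350]) cube([80, 1401, 15]);
translate([1937, 339, 350]) cube([80, 1401, 15]);


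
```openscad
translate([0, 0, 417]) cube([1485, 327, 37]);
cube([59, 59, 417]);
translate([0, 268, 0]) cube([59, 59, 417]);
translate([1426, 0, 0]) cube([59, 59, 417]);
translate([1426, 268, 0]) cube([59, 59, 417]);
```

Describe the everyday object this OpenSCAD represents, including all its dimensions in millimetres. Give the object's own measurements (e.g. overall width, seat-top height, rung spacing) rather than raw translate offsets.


A long wooden bench with a 1485 mm (x) × 327 mm (y) seat, 37 mm thick, its top surface 454 mm above the floor. Four 59 mm square legs at the seat corners, flush with the edges, run from z = 0 to the seat underside.


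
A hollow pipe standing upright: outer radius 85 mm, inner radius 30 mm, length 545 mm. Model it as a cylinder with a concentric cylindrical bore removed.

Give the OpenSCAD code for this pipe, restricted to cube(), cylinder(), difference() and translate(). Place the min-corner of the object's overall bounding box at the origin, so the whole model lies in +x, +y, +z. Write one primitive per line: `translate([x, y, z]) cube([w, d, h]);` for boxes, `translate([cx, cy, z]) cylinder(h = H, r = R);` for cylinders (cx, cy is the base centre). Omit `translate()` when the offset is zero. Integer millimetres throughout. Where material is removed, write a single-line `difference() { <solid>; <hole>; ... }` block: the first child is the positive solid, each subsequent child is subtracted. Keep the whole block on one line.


difference() { translate([85, 85, 0]) cylinder(h = 545, r = 85); translate([85, 85, 0]) cylinder(h = 545, r = 30); }


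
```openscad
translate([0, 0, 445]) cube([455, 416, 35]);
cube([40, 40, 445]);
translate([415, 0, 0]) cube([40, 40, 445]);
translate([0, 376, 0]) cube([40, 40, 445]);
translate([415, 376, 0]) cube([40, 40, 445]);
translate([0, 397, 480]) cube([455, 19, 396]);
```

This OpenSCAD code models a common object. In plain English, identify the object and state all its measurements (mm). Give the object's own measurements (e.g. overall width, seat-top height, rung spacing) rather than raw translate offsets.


A chair. The seat is a 455×416×35 mm slab with its top at z = 480 mm, on four 40×40 mm corner legs (flush with the seat edges, standing on z = 0). A flat backrest 19 mm thick, 396 mm tall, spans the full seat width and rises from the seat top along its +y edge, rear face flush with the rear of the seat.


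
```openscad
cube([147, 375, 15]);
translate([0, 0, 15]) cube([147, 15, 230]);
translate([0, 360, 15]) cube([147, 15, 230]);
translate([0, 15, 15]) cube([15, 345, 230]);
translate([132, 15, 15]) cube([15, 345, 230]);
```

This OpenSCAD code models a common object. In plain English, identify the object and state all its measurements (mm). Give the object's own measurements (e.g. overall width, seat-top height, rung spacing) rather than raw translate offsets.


An open-topped rectangular box: outside dimensions 147×375×245 mm, with a uniform wall and base thickness of 15 mm. The base is a full 147×375 slab on the floor; four walls sit on top of the base. The front and back walls (the −y and +y sides) span the full width; the two side walls fit between them.


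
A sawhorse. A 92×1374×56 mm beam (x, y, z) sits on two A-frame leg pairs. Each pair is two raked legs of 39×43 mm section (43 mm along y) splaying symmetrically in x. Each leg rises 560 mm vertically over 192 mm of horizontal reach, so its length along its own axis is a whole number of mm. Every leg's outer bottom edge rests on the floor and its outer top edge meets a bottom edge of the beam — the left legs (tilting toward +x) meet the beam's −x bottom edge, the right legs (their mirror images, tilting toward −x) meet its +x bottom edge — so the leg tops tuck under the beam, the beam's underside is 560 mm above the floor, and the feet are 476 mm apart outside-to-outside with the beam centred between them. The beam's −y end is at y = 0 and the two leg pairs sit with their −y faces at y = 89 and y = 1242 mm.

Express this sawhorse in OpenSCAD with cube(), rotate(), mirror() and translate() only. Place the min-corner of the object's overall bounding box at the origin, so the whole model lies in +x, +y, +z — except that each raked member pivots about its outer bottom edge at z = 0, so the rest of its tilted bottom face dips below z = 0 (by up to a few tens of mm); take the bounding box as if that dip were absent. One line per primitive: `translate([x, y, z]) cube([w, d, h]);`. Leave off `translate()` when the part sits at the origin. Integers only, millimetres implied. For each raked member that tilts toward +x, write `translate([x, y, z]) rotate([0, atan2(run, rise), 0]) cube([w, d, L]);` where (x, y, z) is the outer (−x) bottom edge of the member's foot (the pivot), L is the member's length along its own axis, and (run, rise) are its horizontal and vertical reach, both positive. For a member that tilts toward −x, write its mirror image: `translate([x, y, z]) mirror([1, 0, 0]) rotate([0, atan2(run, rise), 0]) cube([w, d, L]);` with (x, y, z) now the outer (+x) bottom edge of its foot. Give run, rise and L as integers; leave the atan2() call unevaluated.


// leg length = √(192² + 560²) = 592
// right-leg outer foot x = 2·192 + 92 = 476
// beam min-corner = (192, 0, 560)
translate([192, 0, 560]) cube([92, 1374, 56]);
translate([0, 89, 0]) rotate([0, atan2(192, 560), 0]) cube([39, 43, 592]);
translate([476, 89, 0]) mirror([1, 0, 0]) rotate([0, atan2(192, 560), 0]) cube([39, 43, 592]);
translate([0, 1242, 0]) rotate([0, atan2(192, 560), 0]) cube([39, 43, 592]);
translate([476, 1242, 0]) mirror([1, 0, 0]) rotate([0, atan2(192, 560), 0]) cube([39, 43, 592]);


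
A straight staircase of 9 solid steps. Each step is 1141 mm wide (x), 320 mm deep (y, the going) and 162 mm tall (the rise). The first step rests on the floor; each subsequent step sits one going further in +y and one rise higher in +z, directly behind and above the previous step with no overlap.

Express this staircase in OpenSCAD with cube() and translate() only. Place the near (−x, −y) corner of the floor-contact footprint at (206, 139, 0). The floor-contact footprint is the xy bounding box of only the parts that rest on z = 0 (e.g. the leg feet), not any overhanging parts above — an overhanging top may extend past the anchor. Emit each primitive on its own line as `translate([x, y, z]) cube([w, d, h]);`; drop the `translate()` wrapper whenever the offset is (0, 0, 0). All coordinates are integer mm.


translate([206, 139, 0]) cube([1141, 320, 162]);
translate([206, 459, 162]) cube([1141, 320, 162]);
translate([206, 779, 324]) cube([1141, 320, 162]);
translate([206, 1099, 486]) cube([1141, 320, 162]);
translate([206, 1419, 648]) cube([1141, 320, 162]);
translate([206, 1739, 810]) cube([1141, 320, 162]);
translate([206, 2059, 972]) cube([1141, 320, 162]);
translate([206, 2379, 1134]) cube([1141, 320, 162]);
translate([206, 2699, 1296]) cube([1141, 320, 162]);


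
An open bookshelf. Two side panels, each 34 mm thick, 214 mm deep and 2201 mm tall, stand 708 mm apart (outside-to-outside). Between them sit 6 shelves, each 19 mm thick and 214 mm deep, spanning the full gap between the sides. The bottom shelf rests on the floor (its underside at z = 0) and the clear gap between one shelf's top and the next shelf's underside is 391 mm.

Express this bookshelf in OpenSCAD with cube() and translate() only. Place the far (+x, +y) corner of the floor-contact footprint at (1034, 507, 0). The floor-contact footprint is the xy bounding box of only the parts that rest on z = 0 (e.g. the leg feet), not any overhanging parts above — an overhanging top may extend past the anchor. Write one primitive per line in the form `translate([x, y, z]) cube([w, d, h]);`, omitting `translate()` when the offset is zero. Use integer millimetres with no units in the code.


translate([326, 293, 0]) cube([34, 214, 2201]);
translate([1000, 293, 0]) cube([34, 214, 2201]);
translate([360, 293, 0]) cube([640, 214, 19]);
translate([360, 293, 410]) cube([640, 214, 19]);
translate([360, 293, 820]) cube([640, 214, 19]);
translate([360, 293, 1230]) cube([640, 214, 19]);
translate([360, 293, 1640]) cube([640, 214, 19]);
translate([360, 293, 2050]) cube([640, 214, 19]);


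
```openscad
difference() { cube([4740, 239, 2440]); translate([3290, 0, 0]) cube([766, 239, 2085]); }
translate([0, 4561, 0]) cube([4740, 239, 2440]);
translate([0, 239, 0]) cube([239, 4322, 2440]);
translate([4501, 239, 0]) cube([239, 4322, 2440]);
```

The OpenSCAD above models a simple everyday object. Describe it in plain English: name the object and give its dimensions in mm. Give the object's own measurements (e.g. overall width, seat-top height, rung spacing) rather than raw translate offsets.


A single room: four walls, each 2440 mm tall and 239 mm thick, enclosing an outside footprint 4740×4800 mm (x × y), no floor or roof. The front and back walls (−y and +y sides) run the full x-width; the side walls fit between their inner faces. A door opening 766 mm wide and 2085 mm tall is cut through the front wall from the floor up, its −x edge 3290 mm from the wall's −x end.


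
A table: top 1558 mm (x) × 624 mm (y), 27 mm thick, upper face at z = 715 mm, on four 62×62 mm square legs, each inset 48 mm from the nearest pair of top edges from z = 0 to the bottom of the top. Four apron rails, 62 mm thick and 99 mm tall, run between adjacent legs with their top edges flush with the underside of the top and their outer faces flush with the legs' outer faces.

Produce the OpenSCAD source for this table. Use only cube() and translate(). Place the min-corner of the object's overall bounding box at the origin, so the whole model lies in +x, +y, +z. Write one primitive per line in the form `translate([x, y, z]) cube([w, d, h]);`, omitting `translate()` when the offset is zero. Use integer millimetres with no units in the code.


translate([0, 0, 688]) cube([1558, 624, 27]);
translate([48, 48, 0]) cube([62, 62, 688]);
translate([1448, 48, 0]) cube([62, 62, 688]);
translate([48, 514, 0]) cube([62, 62, 688]);
translate([1448, 514, 0]) cube([62, 62, 688]);
translate([110, 48, 589]) cube([1338, 62, 99]);
translate([110, 514, 589]) cube([1338, 62, 99]);
translate([48, 110, 589]) cube([62, 404, 99]);
translate([1448, 110, 589]) cube([62, 404, 99]);


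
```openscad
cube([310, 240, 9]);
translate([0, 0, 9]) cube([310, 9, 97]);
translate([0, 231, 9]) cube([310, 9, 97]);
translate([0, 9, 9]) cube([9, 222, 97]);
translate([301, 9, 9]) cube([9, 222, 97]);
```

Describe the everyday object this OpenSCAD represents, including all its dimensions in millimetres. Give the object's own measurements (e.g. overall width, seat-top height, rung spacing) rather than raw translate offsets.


An open-topped rectangular box: outside dimensions 310×240×106 mm, with a uniform wall and base thickness of 9 mm. The base is a full 310×240 slab on the floor; four walls sit on top of the base. The front and back walls (the −y and +y sides) span the full width; the two side walls fit between them.


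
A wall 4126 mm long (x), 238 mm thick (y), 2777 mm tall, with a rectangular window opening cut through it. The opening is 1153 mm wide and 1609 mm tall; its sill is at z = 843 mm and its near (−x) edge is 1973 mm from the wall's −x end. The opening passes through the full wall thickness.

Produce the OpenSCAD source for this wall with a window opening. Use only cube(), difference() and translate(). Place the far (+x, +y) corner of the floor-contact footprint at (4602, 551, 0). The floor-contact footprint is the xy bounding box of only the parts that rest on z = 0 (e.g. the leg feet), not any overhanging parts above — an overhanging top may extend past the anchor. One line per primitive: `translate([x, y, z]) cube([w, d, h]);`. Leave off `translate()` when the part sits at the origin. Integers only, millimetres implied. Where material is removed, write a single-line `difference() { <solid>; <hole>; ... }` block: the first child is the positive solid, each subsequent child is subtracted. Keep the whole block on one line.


difference() { translate([476, 313, 0]) cube([4126, 238, 2777]); translate([2449, 313, 843]) cube([1153, 238, 1609]); }


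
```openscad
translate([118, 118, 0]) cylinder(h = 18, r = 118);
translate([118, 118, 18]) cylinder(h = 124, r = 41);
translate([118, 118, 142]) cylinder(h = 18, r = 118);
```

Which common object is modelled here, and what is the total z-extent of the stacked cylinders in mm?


A spool. The overall height is 160 mm.

Three coaxial cylinders, large–small–large — a spool. Two 18 mm flanges and a 124 mm core give 18 + 124 + 18 = 160 mm.


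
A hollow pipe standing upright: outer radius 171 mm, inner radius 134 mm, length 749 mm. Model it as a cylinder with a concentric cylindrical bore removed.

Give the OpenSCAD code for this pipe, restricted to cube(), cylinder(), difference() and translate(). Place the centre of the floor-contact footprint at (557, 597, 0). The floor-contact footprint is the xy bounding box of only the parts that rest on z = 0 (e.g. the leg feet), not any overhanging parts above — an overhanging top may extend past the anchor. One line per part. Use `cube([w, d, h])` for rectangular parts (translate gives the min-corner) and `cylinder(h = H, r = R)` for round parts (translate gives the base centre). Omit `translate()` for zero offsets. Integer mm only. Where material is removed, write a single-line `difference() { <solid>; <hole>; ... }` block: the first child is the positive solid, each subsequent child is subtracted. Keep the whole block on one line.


difference() { translate([557, 597, 0]) cylinder(h = 749, r = 171); translate([557, 597, 0]) cylinder(h = 749, r = 134); }


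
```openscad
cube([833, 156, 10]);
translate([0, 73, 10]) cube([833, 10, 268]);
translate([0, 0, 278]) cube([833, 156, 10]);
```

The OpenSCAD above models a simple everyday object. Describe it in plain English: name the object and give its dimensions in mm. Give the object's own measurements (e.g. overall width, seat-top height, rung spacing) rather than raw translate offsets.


An I-beam lying along x, 833 mm long. Overall section height 288 mm. Two flanges 156 mm wide (y) and 10 mm thick, one on the floor and one at the top; a web 10 mm thick runs between them, centred on the flange width.


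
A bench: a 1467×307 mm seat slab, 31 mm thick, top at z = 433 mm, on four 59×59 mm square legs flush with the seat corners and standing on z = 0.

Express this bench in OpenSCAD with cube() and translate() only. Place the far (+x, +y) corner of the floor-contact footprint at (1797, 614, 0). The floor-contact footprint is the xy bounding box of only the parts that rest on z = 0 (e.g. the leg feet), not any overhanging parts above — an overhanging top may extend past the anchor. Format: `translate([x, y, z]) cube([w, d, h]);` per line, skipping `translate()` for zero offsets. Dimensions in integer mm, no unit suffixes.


// leg_h = 433 − 31 = 402
translate([330, 307, 402]) cube([1467, 307, 31]);
translate([330, 307, 0]) cube([59, 59, 402]);
translate([330, 555, 0]) cube([59, 59, 402]);
translate([1738, 307, 0]) cube([59, 59, 402]);
translate([1738, 555, 0]) cube([59, 59, 402]);


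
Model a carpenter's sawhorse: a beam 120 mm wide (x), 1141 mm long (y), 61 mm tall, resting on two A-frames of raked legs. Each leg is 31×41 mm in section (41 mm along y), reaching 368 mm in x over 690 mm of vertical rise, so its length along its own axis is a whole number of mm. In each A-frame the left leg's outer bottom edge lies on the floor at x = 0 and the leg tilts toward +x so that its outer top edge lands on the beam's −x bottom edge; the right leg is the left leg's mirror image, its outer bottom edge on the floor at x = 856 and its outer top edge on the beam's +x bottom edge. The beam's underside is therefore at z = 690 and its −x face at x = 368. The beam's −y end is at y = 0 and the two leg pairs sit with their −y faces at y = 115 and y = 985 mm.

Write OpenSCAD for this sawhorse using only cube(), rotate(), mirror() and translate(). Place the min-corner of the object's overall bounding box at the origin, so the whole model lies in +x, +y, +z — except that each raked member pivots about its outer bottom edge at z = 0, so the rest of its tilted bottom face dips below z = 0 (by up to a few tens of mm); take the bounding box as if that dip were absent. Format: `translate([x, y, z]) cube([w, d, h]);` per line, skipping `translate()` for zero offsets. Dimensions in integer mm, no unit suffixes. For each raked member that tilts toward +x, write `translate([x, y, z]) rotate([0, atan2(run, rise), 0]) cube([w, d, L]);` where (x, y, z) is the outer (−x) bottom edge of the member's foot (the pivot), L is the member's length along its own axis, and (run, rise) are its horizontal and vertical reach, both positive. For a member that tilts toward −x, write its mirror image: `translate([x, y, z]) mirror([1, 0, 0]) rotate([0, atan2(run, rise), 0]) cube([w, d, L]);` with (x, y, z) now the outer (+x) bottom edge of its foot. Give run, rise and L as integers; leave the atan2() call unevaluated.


// leg length = √(368² + 690²) = 782
// right-leg outer foot x = 2·368 + 120 = 856
// beam min-corner = (368, 0, 690)
translate([368, 0, 690]) cube([120, 1141, 61]);
translate([0, 115, 0]) rotate([0, atan2(368, 690), 0]) cube([31, 41, 782]);
translate([856, 115, 0]) mirror([1, 0, 0]) rotate([0, atan2(368, 690), 0]) cube([31, 41, 782]);
translate([0, 985, 0]) rotate([0, atan2(368, 690), 0]) cube([31, 41, 782]);
translate([856, 985, 0]) mirror([1, 0, 0]) rotate([0, atan2(368, 690), 0]) cube([31, 41, 782]);


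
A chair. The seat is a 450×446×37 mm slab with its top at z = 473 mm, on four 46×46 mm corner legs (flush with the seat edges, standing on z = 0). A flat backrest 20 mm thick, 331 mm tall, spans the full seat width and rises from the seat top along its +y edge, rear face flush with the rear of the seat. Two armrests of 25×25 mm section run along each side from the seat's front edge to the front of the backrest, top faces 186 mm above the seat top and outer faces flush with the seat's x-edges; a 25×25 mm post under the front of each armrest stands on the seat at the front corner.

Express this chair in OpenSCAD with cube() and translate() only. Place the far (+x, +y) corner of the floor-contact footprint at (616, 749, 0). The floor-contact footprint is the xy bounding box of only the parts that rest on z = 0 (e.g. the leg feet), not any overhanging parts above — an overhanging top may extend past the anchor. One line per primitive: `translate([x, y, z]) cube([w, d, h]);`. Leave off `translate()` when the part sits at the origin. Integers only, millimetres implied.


translate([166, 303, 436]) cube([450, 446, 37]);
translate([166, 303, 0]) cube([46, 46, 436]);
translate([570, 303, 0]) cube([46, 46, 436]);
translate([166, 703, 0]) cube([46, 46, 436]);
translate([570, 703, 0]) cube([46, 46, 436]);
translate([166, 729, 473]) cube([450, 20, 331]);
translate([166, 303, 634]) cube([25, 426, 25]);
translate([591, 303, 634]) cube([25, 426, 25]);
translate([166, 303, 473]) cube([25, 25, 161]);
translate([591, 303, 473]) cube([25, 25, 161]);


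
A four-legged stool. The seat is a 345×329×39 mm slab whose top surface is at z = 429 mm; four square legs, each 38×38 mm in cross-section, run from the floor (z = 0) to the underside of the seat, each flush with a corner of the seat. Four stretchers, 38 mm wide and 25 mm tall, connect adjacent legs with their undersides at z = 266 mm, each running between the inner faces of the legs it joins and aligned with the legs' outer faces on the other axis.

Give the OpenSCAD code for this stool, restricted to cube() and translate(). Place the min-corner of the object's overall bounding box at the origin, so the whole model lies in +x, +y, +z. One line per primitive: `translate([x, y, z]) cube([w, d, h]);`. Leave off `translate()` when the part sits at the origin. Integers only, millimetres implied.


// leg_h = 429 - 39 = 390
// stretcher span = 345 - 2*38 = 269
translate([0, 0, 390]) cube([345, 329, 39]);
cube([38, 38, 390]);
translate([307, 0, 0]) cube([38, 38, 390]);
translate([0, 291, 0]) cube([38, 38, 390]);
translate([307, 291, 0]) cube([38, 38, 390]);
translate([38, 0, 266]) cube([269, 38, 25]);
translate([38, 291, 266]) cube([269, 38, 25]);
translate([0, 38, 266]) cube([38, 253, 25]);
translate([307, 38, 266]) cube([38, 253, 25]);


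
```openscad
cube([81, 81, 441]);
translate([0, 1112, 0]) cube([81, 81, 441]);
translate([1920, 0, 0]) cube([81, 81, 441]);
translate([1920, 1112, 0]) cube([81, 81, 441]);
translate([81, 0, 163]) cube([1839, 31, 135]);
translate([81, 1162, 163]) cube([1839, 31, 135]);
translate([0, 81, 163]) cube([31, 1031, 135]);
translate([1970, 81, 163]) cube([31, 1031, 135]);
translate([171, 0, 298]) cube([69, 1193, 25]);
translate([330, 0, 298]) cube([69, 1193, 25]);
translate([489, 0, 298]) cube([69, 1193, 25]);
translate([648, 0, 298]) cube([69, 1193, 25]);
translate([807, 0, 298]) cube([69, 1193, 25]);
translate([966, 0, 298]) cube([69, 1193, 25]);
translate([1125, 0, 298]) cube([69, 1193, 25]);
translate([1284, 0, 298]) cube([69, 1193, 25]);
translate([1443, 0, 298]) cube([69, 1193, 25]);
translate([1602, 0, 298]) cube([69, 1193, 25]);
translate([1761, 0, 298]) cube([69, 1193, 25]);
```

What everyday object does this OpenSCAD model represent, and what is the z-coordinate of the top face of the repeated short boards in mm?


A bed frame. The slat-top height is 323 mm.

Four posts, four rails, and a row of slats — a bed frame. Slats sit on the rails at z = 163 + 135 = 298; with slat thickness 25, the top is 323 mm.


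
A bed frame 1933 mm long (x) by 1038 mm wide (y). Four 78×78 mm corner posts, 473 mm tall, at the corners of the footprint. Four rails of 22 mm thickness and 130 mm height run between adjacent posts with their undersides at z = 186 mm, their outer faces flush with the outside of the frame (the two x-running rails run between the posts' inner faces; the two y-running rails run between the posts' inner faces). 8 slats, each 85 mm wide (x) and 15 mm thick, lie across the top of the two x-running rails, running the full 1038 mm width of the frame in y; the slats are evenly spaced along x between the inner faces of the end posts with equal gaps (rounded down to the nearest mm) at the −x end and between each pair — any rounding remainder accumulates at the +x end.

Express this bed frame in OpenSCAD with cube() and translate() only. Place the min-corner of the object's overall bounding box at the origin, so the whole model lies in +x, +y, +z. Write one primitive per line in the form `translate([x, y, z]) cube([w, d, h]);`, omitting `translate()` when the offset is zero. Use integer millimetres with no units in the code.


// slat z = rail_z + rail_h = 186 + 130 = 316
// slat gap = ⌊(1777 − 8·85) / 9⌋ = 121
cube([78, 78, 473]);
translate([0, 960, 0]) cube([78, 78, 473]);
translate([1855, 0, 0]) cube([78, 78, 473]);
translate([1855, 960, 0]) cube([78, 78, 473]);
translate([78, 0, 186]) cube([1777, 22, 130]);
translate([78, 1016, 186]) cube([1777, 22, 130]);
translate([0, 78, 186]) cube([22, 882, 130]);
translate([1911, 78, 186]) cube([22, 882, 130]);
translate([199, 0, 316]) cube([85, 1038, 15]);
translate([405, 0, 316]) cube([85, 1038, 15]);
translate([611, 0, 316]) cube([85, 1038, 15]);
translate([817, 0, 316]) cube([85, 1038, 15]);
translate([1023, 0, 316]) cube([85, 1038, 15]);
translate([1229, 0, 316]) cube([85, 1038, 15]);
translate([1435, 0, 316]) cube([85, 1038, 15]);
translate([1641, 0, 316]) cube([85, 1038, 15]);


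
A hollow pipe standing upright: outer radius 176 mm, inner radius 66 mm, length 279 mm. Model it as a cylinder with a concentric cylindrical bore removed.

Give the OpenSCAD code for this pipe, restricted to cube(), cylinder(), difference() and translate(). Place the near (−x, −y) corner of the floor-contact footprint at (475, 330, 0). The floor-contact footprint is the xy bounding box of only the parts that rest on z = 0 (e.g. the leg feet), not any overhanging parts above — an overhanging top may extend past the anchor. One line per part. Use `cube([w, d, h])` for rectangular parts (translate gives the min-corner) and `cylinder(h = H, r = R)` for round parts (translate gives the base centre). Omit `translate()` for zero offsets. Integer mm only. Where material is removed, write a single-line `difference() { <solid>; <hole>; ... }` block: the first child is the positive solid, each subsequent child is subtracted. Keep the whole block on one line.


difference() { translate([651, 506, 0]) cylinder(h = 279, r = 176); translate([651, 506, 0]) cylinder(h = 279, r = 66); }


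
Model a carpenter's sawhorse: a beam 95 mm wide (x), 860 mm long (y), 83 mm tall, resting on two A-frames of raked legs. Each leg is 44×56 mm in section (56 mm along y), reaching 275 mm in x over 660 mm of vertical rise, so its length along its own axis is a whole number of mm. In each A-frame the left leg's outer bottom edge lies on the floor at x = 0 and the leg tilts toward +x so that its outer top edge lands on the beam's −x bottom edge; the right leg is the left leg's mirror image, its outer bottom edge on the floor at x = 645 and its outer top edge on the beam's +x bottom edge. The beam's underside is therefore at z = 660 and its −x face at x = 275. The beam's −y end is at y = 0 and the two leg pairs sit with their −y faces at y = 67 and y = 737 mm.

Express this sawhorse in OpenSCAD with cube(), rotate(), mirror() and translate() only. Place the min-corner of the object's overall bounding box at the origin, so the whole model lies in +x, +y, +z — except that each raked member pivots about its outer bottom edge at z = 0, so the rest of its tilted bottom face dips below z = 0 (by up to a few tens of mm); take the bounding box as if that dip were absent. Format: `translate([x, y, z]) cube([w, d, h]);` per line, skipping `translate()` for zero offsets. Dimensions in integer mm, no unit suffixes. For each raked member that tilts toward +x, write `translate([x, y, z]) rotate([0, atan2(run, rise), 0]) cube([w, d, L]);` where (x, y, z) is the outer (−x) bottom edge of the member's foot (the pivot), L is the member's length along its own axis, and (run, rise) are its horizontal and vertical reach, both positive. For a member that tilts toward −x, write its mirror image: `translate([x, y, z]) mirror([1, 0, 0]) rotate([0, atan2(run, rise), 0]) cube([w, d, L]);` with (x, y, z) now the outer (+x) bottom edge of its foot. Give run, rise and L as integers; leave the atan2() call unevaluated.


translate([275, 0, 660]) cube([95, 860, 83]);
translate([0, 67, 0]) rotate([0, atan2(275, 660), 0]) cube([44, 56, 715]);
translate([645, 67, 0]) mirror([1, 0, 0]) rotate([0, atan2(275, 660), 0]) cube([44, 56, 715]);
translate([0, 737, 0]) rotate([0, atan2(275, 660), 0]) cube([44, 56, 715]);
translate([645, 737, 0]) mirror([1, 0, 0]) rotate([0, atan2(275, 660), 0]) cube([44, 56, 715]);


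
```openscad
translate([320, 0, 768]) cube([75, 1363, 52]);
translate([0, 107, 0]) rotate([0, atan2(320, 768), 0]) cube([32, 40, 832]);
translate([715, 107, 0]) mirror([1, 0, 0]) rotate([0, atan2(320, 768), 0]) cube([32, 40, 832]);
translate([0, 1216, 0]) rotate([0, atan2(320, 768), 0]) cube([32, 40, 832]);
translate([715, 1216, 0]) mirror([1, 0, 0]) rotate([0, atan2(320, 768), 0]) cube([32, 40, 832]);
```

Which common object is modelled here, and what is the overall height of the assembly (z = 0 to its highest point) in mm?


A sawhorse. The overall height is 820 mm.

A beam across two mirrored pairs of raked legs — a sawhorse. The beam's underside is at z = 768 (matching the legs' vertical rise in atan2(320, 768)) and the beam is 52 mm tall, so its top is at 768 + 52 = 820 mm. The raked legs top out at the beam's underside, so that is the highest point.


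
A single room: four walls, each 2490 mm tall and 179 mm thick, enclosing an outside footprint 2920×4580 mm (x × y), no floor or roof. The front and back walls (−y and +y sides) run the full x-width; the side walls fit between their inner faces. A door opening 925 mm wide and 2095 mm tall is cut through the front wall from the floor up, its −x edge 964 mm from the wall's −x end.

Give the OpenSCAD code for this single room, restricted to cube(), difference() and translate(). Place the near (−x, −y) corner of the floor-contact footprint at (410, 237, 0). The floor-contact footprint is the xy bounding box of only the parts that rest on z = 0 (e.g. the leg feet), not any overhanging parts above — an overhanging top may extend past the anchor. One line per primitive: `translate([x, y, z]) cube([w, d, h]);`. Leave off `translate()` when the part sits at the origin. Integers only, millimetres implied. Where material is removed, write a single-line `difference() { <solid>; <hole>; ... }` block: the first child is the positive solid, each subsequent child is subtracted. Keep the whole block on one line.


difference() { translate([410, 237, 0]) cube([2920, 179, 2490]); translate([1374, 237, 0]) cube([925, 179, 2095]); }
translate([410, 4638, 0]) cube([2920, 179, 2490]);
translate([410, 416, 0]) cube([179, 4222, 2490]);
translate([3151, 416, 0]) cube([179, 4222, 2490]);


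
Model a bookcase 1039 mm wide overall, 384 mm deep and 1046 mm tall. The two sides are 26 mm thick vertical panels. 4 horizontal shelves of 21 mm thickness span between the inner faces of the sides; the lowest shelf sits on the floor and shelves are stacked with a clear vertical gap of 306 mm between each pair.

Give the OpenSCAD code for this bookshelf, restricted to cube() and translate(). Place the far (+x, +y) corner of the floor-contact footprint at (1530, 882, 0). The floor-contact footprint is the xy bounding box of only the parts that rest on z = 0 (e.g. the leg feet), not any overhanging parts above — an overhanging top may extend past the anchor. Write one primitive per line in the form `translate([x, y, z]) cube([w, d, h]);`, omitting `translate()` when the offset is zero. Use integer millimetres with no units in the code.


translate([491, 498, 0]) cube([26, 384, 1046]);
translate([1504, 498, 0]) cube([26, 384, 1046]);
translate([517, 498, 0]) cube([987, 384, 21]);
translate([517, 498, 327]) cube([987, 384, 21]);
translate([517, 498, 654]) cube([987, 384, 21]);
translate([517, 498, 981]) cube([987, 384, 21]);


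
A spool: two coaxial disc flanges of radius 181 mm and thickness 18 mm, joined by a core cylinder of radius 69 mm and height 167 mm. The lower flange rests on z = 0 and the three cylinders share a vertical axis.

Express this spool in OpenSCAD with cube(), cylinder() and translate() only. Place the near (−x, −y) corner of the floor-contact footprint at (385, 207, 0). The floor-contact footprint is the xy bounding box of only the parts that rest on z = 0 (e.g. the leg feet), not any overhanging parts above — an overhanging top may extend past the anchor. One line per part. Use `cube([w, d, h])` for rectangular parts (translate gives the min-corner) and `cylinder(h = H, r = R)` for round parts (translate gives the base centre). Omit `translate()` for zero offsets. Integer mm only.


translate([566, 388, 0]) cylinder(h = 18, r = 181);
translate([566, 388, 18]) cylinder(h = 167, r = 69);
translate([566, 388, 185]) cylinder(h = 18, r = 181);


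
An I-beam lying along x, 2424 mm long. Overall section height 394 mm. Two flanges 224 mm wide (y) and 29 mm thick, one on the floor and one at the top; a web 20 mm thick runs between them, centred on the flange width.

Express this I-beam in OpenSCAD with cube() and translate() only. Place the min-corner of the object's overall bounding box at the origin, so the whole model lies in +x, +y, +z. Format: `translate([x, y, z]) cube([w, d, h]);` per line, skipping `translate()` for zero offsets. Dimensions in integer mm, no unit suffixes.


cube([2424, 224, 29]);
translate([0, 102, 29]) cube([2424, 20, 336]);
translate([0, 0, 365]) cube([2424, 224, 29]);


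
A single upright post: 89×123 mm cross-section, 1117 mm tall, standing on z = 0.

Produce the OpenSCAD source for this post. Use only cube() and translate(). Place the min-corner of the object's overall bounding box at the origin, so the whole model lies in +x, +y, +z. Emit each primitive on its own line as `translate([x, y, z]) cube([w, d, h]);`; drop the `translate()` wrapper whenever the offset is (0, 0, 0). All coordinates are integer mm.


cube([89, 123, 1117]);


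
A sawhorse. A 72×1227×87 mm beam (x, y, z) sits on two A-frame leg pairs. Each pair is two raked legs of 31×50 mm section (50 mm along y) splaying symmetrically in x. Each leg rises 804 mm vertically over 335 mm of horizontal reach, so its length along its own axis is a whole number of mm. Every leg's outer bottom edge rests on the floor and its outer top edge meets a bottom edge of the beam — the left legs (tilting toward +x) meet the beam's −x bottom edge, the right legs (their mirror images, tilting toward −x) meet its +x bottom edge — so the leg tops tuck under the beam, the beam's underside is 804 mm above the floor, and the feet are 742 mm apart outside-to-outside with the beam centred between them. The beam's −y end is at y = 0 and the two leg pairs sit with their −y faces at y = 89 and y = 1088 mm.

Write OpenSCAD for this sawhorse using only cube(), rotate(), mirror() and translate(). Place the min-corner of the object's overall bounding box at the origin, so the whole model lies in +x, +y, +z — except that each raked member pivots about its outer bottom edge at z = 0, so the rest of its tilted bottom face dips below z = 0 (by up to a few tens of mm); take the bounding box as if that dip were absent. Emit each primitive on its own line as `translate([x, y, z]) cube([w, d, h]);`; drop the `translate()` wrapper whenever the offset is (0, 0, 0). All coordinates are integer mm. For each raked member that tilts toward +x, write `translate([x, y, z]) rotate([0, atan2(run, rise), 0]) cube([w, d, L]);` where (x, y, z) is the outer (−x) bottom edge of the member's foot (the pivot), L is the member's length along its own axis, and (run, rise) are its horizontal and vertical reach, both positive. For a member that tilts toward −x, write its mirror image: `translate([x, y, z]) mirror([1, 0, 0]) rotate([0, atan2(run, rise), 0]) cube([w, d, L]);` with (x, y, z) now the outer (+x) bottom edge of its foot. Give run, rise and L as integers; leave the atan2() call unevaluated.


translate([335, 0, 804]) cube([72, 1227, 87]);
translate([0, 89, 0]) rotate([0, atan2(335, 804), 0]) cube([31, 50, 871]);
translate([742, 89, 0]) mirror([1, 0, 0]) rotate([0, atan2(335, 804), 0]) cube([31, 50, 871]);
translate([0, 1088, 0]) rotate([0, atan2(335, 804), 0]) cube([31, 50, 871]);
translate([742, 1088, 0]) mirror([1, 0, 0]) rotate([0, atan2(335, 804), 0]) cube([31, 50, 871]);


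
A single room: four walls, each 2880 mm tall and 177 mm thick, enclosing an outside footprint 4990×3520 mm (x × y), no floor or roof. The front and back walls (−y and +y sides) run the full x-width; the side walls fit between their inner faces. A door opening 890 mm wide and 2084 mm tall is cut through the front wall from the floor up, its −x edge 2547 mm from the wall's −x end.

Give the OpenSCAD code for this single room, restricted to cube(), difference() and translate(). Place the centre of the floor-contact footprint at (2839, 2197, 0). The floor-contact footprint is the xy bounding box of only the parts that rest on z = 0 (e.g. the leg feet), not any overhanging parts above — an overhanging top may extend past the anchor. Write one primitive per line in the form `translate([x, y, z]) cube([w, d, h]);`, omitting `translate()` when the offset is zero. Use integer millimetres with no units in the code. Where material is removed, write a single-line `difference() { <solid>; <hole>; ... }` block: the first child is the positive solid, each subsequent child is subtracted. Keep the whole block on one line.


difference() { translate([344, 437, 0]) cube([4990, 177, 2880]); translate([2891, 437, 0]) cube([890, 177, 2084]); }
translate([344, 3780, 0]) cube([4990, 177, 2880]);
translate([344, 614, 0]) cube([177, 3166, 2880]);
translate([5157, 614, 0]) cube([177, 3166, 2880]);
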